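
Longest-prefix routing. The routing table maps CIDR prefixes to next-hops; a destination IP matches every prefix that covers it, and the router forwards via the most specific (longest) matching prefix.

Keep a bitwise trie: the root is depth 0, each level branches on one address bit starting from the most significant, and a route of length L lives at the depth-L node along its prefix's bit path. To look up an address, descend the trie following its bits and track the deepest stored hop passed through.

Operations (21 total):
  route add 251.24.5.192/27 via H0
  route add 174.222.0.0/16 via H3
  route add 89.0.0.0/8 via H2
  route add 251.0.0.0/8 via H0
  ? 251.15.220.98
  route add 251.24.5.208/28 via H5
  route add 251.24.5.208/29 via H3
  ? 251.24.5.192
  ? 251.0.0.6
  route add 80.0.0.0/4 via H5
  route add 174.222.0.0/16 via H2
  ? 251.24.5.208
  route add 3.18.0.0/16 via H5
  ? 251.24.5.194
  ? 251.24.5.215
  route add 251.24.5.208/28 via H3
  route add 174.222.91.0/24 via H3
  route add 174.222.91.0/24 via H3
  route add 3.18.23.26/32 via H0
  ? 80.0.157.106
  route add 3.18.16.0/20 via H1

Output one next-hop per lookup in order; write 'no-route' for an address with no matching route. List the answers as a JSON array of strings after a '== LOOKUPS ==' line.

Process each operation:
  add 251.24.5.192/27 -> H0 at depth 27
  add 174.222.0.0/16 -> H3 at depth 16
  add 89.0.0.0/8 -> H2 at depth 8
  add 251.0.0.0/8 -> H0 at depth 8
  ? 251.15.220.98  path d0:-→d1:-→d2:-→d3:-→d4:-→d5:-→d6:-→d7:-→d8:H0→d9:-→d10:-→d11:-  best=H0
  add 251.24.5.208/28 -> H5 at depth 28
  add 251.24.5.208/29 -> H3 at depth 29
  ? 251.24.5.192  path d0:-→d1:-→d2:-→d3:-→d4:-→d5:-→d6:-→d7:-→d8:H0→d9:-→d10:-→d11:-→d12:-→d13:-→d14:-→d15:-→d16:-→d17:-→d18:-→d19:-→d20:-→d21:-→d22:-→d23:-→d24:-→d25:-→d26:-→d27:H0  best=H0
  ? 251.0.0.6  path d0:-→d1:-→d2:-→d3:-→d4:-→d5:-→d6:-→d7:-→d8:H0→d9:-→d10:-→d11:-  best=H0
  add 80.0.0.0/4 -> H5 at depth 4
  add 174.222.0.0/16 -> H2 at depth 16
  ? 251.24.5.208  path d0:-→d1:-→d2:-→d3:-→d4:-→d5:-→d6:-→d7:-→d8:H0→d9:-→d10:-→d11:-→d12:-→d13:-→d14:-→d15:-→d16:-→d17:-→d18:-→d19:-→d20:-→d21:-→d22:-→d23:-→d24:-→d25:-→d26:-→d27:H0→d28:H5→d29:H3  best=H3
  add 3.18.0.0/16 -> H5 at depth 16
  ? 251.24.5.194  path d0:-→d1:-→d2:-→d3:-→d4:-→d5:-→d6:-→d7:-→d8:H0→d9:-→d10:-→d11:-→d12:-→d13:-→d14:-→d15:-→d16:-→d17:-→d18:-→d19:-→d20:-→d21:-→d22:-→d23:-→d24:-→d25:-→d26:-→d27:H0  best=H0
  ? 251.24.5.215  path d0:-→d1:-→d2:-→d3:-→d4:-→d5:-→d6:-→d7:-→d8:H0→d9:-→d10:-→d11:-→d12:-→d13:-→d14:-→d15:-→d16:-→d17:-→d18:-→d19:-→d20:-→d21:-→d22:-→d23:-→d24:-→d25:-→d26:-→d27:H0→d28:H5→d29:H3  best=H3
  add 251.24.5.208/28 -> H3 at depth 28
  add 174.222.91.0/24 -> H3 at depth 24
  add 174.222.91.0/24 -> H3 at depth 24
  add 3.18.23.26/32 -> H0 at depth 32
  ? 80.0.157.106  path d0:-→d1:-→d2:-→d3:-→d4:H5  best=H5
  add 3.18.16.0/20 -> H1 at depth 20

== LOOKUPS ==
["H0","H0","H0","H3","H0","H3","H5"]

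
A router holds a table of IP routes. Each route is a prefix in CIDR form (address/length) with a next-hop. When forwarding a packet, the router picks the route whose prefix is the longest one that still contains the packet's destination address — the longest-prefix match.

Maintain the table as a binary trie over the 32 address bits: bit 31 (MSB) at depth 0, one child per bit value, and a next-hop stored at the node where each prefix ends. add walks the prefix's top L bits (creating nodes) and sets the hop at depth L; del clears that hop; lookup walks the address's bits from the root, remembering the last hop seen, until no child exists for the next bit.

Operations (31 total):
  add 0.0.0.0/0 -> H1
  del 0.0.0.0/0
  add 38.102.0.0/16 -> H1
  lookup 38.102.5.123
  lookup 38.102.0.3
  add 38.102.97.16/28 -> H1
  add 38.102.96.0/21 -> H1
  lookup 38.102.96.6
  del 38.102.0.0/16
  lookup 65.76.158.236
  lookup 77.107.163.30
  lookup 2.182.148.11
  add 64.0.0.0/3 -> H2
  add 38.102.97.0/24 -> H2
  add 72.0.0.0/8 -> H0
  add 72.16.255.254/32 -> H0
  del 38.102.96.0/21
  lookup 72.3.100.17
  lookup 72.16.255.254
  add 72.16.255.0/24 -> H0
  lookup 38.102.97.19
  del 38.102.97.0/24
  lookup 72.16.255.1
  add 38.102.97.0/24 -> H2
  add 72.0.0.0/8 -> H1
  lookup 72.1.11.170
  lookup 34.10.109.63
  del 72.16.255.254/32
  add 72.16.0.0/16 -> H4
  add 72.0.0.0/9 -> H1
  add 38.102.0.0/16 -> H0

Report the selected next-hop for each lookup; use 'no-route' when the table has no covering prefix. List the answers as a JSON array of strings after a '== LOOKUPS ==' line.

Trace:
  add 0.0.0.0/0 -> H1 at depth 0
  - 0.0.0.0/0 clear@0
  add 38.102.0.0/16 -> H1 at depth 16
  Q 38.102.5.123: descend 0010011001100110 ; hops seen [H1] ; pick H1
  Q 38.102.0.3: descend 0010011001100110 ; hops seen [H1] ; pick H1
  add 38.102.97.16/28 -> H1 at depth 28
  add 38.102.96.0/21 -> H1 at depth 21
  Q 38.102.96.6: descend 00100110011001100110000 ; hops seen [H1,H1] ; pick H1
  - 38.102.0.0/16 clear@16
  Q 65.76.158.236: descend 0 ; hops seen [∅] ; pick no-route
  Q 77.107.163.30: descend 0 ; hops seen [∅] ; pick no-route
  Q 2.182.148.11: descend 00 ; hops seen [∅] ; pick no-route
  add 64.0.0.0/3 -> H2 at depth 3
  add 38.102.97.0/24 -> H2 at depth 24
  add 72.0.0.0/8 -> H0 at depth 8
  add 72.16.255.254/32 -> H0 at depth 32
  - 38.102.96.0/21 clear@21
  Q 72.3.100.17: descend 01001000000 ; hops seen [H2,H0] ; pick H0
  Q 72.16.255.254: descend 01001000000100001111111111111110 ; hops seen [H2,H0,H0] ; pick H0
  add 72.16.255.0/24 -> H0 at depth 24
  Q 38.102.97.19: descend 0010011001100110011000010001 ; hops seen [H2,H1] ; pick H1
  - 38.102.97.0/24 clear@24
  Q 72.16.255.1: descend 010010000001000011111111 ; hops seen [H2,H0,H0] ; pick H0
  add 38.102.97.0/24 -> H2 at depth 24
  add 72.0.0.0/8 -> H1 at depth 8
  Q 72.1.11.170: descend 01001000000 ; hops seen [H2,H1] ; pick H1
  Q 34.10.109.63: descend 00100 ; hops seen [∅] ; pick no-route
  - 72.16.255.254/32 clear@32
  add 72.16.0.0/16 -> H4 at depth 16
  add 72.0.0.0/9 -> H1 at depth 9
  add 38.102.0.0/16 -> H0 at depth 16

== LOOKUPS ==
["H1","H1","H1","no-route","no-route","no-route","H0","H0","H1","H0","H1","no-route"]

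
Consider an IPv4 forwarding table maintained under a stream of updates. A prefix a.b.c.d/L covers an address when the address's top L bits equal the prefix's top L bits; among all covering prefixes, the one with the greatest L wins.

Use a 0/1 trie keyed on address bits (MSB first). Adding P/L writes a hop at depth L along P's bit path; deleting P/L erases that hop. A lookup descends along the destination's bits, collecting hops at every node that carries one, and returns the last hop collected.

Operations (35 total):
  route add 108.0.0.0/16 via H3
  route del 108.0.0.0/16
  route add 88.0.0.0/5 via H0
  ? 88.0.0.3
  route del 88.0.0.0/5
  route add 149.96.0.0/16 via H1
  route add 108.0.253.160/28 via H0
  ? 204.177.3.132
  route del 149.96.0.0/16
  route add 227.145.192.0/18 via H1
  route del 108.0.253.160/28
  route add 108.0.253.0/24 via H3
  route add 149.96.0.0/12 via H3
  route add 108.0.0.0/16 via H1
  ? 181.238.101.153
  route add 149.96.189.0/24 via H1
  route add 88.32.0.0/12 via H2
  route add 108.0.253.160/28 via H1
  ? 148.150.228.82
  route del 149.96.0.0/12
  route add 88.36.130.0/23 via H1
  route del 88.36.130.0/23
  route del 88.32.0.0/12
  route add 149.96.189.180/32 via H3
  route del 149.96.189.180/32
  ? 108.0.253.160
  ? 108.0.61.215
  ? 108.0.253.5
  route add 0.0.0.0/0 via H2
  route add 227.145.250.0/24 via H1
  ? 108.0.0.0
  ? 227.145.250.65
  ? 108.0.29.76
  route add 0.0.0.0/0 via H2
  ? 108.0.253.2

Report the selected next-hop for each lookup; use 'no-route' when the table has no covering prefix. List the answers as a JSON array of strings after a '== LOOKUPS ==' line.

Trace:
  add 108.0.0.0/16 -> H3 at depth 16
  - 108.0.0.0/16 clear@16
  add 88.0.0.0/5 -> H0 at depth 5
  ? 88.0.0.3  path d0:-→d1:-→d2:-→d3:-→d4:-→d5:H0  best=H0
  - 88.0.0.0/5 clear@5
  add 149.96.0.0/16 -> H1 at depth 16
  add 108.0.253.160/28 -> H0 at depth 28
  ? 204.177.3.132  path d0:-→d1:-  best=no-route
  - 149.96.0.0/16 clear@16
  add 227.145.192.0/18 -> H1 at depth 18
  - 108.0.253.160/28 clear@28
  add 108.0.253.0/24 -> H3 at depth 24
  add 149.96.0.0/12 -> H3 at depth 12
  add 108.0.0.0/16 -> H1 at depth 16
  ? 181.238.101.153  path d0:-→d1:-→d2:-  best=no-route
  add 149.96.189.0/24 -> H1 at depth 24
  add 88.32.0.0/12 -> H2 at depth 12
  add 108.0.253.160/28 -> H1 at depth 28
  ? 148.150.228.82  path d0:-→d1:-→d2:-→d3:-→d4:-→d5:-→d6:-→d7:-  best=no-route
  - 149.96.0.0/12 clear@12
  add 88.36.130.0/23 -> H1 at depth 23
  - 88.36.130.0/23 clear@23
  - 88.32.0.0/12 clear@12
  add 149.96.189.180/32 -> H3 at depth 32
  - 149.96.189.180/32 clear@32
  ? 108.0.253.160  path d0:-→d1:-→d2:-→d3:-→d4:-→d5:-→d6:-→d7:-→d8:-→d9:-→d10:-→d11:-→d12:-→d13:-→d14:-→d15:-→d16:H1→d17:-→d18:-→d19:-→d20:-→d21:-→d22:-→d23:-→d24:H3→d25:-→d26:-→d27:-→d28:H1  best=H1
  ? 108.0.61.215  path d0:-→d1:-→d2:-→d3:-→d4:-→d5:-→d6:-→d7:-→d8:-→d9:-→d10:-→d11:-→d12:-→d13:-→d14:-→d15:-→d16:H1  best=H1
  ? 108.0.253.5  path d0:-→d1:-→d2:-→d3:-→d4:-→d5:-→d6:-→d7:-→d8:-→d9:-→d10:-→d11:-→d12:-→d13:-→d14:-→d15:-→d16:H1→d17:-→d18:-→d19:-→d20:-→d21:-→d22:-→d23:-→d24:H3  best=H3
  add 0.0.0.0/0 -> H2 at depth 0
  add 227.145.250.0/24 -> H1 at depth 24
  ? 108.0.0.0  path d0:H2→d1:-→d2:-→d3:-→d4:-→d5:-→d6:-→d7:-→d8:-→d9:-→d10:-→d11:-→d12:-→d13:-→d14:-→d15:-→d16:H1  best=H1
  ? 227.145.250.65  path d0:H2→d1:-→d2:-→d3:-→d4:-→d5:-→d6:-→d7:-→d8:-→d9:-→d10:-→d11:-→d12:-→d13:-→d14:-→d15:-→d16:-→d17:-→d18:H1→d19:-→d20:-→d21:-→d22:-→d23:-→d24:H1  best=H1
  ? 108.0.29.76  path d0:H2→d1:-→d2:-→d3:-→d4:-→d5:-→d6:-→d7:-→d8:-→d9:-→d10:-→d11:-→d12:-→d13:-→d14:-→d15:-→d16:H1  best=H1
  add 0.0.0.0/0 -> H2 at depth 0
  ? 108.0.253.2  path d0:H2→d1:-→d2:-→d3:-→d4:-→d5:-→d6:-→d7:-→d8:-→d9:-→d10:-→d11:-→d12:-→d13:-→d14:-→d15:-→d16:H1→d17:-→d18:-→d19:-→d20:-→d21:-→d22:-→d23:-→d24:H3  best=H3

== LOOKUPS ==
["H0","no-route","no-route","no-route","H1","H1","H3","H1","H1","H1","H3"]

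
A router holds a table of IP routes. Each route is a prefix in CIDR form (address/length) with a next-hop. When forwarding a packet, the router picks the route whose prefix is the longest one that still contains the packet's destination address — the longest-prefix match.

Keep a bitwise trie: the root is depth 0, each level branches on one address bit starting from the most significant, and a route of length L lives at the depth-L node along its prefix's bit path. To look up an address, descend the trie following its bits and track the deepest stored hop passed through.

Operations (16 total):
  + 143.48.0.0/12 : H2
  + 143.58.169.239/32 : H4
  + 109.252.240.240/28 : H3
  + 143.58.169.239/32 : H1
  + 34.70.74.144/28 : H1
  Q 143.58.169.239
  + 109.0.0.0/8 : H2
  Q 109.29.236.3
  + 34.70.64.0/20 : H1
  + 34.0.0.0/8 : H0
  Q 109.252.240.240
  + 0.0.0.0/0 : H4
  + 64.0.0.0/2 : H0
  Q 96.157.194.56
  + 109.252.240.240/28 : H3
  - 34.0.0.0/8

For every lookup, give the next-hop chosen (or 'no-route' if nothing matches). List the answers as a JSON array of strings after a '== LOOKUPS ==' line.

Process each operation:
  add 143.48.0.0/12 -> H2 at depth 12
  add 143.58.169.239/32 -> H4 at depth 32
  add 109.252.240.240/28 -> H3 at depth 28
  add 143.58.169.239/32 -> H1 at depth 32
  add 34.70.74.144/28 -> H1 at depth 28
  Q 143.58.169.239: descend 10001111001110101010100111101111 ; hops seen [H2,H1] ; pick H1
  add 109.0.0.0/8 -> H2 at depth 8
  Q 109.29.236.3: descend 01101101 ; hops seen [H2] ; pick H2
  add 34.70.64.0/20 -> H1 at depth 20
  add 34.0.0.0/8 -> H0 at depth 8
  Q 109.252.240.240: descend 0110110111111100111100001111 ; hops seen [H2,H3] ; pick H3
  add 0.0.0.0/0 -> H4 at depth 0
  add 64.0.0.0/2 -> H0 at depth 2
  Q 96.157.194.56: descend 0110 ; hops seen [H4,H0] ; pick H0
  add 109.252.240.240/28 -> H3 at depth 28
  del 34.0.0.0/8 (clear depth 8)

== LOOKUPS ==
["H1","H2","H3","H0"]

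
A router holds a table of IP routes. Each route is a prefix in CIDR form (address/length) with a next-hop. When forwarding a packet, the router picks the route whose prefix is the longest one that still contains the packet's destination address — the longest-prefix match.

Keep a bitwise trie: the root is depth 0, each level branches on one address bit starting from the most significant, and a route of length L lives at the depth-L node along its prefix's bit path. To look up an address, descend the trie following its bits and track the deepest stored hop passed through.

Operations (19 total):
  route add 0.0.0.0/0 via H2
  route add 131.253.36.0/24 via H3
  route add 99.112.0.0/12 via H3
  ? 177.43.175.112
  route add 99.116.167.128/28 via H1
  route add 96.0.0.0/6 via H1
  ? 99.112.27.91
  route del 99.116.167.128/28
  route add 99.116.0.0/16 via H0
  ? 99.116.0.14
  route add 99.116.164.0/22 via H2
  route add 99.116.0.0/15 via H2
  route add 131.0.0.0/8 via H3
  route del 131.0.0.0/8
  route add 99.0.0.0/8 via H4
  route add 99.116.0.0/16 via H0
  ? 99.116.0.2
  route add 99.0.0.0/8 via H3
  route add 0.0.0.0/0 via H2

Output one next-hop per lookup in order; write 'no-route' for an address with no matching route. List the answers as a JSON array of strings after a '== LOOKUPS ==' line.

Trace:
  + 0.0.0.0/0 (H2) depth=0
  + 131.253.36.0/24 (H3) depth=24
  + 99.112.0.0/12 (H3) depth=12
  Q 177.43.175.112: descend 10 ; hops seen [H2] ; pick H2
  + 99.116.167.128/28 (H1) depth=28
  + 96.0.0.0/6 (H1) depth=6
  Q 99.112.27.91: descend 0110001101110 ; hops seen [H2,H1,H3] ; pick H3
  - 99.116.167.128/28 clear@28
  + 99.116.0.0/16 (H0) depth=16
  Q 99.116.0.14: descend 0110001101110100 ; hops seen [H2,H1,H3,H0] ; pick H0
  + 99.116.164.0/22 (H2) depth=22
  + 99.116.0.0/15 (H2) depth=15
  + 131.0.0.0/8 (H3) depth=8
  - 131.0.0.0/8 clear@8
  + 99.0.0.0/8 (H4) depth=8
  + 99.116.0.0/16 (H0) depth=16
  Q 99.116.0.2: descend 0110001101110100 ; hops seen [H2,H1,H4,H3,H2,H0] ; pick H0
  + 99.0.0.0/8 (H3) depth=8
  + 0.0.0.0/0 (H2) depth=0

== LOOKUPS ==
["H2","H3","H0","H0"]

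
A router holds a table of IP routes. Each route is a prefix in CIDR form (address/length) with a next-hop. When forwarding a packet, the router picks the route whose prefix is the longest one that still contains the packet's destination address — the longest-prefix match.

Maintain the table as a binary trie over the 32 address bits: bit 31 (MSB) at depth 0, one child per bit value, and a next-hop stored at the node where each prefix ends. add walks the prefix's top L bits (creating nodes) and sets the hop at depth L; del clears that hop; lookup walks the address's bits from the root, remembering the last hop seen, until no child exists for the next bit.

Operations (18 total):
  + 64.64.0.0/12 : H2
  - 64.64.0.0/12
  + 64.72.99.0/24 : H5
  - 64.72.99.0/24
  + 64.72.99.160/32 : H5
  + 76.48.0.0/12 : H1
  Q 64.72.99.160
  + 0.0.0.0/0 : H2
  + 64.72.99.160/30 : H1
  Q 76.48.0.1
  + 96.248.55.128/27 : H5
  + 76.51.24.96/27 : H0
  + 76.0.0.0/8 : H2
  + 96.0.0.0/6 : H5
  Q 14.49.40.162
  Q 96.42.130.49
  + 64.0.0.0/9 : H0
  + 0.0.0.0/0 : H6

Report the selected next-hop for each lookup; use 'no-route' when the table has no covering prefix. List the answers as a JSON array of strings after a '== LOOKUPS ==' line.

Process each operation:
  + 64.64.0.0/12 (H2) depth=12
  - 64.64.0.0/12 clear@12
  + 64.72.99.0/24 (H5) depth=24
  - 64.72.99.0/24 clear@24
  + 64.72.99.160/32 (H5) depth=32
  + 76.48.0.0/12 (H1) depth=12
  lookup 64.72.99.160: bits 01000000010010000110001110100000 walk d0:-→d1:-→d2:-→d3:-→d4:-→d5:-→d6:-→d7:-→d8:-→d9:-→d10:-→d11:-→d12:-→d13:-→d14:-→d15:-→d16:-→d17:-→d18:-→d19:-→d20:-→d21:-→d22:-→d23:-→d24:-→d25:-→d26:-→d27:-→d28:-→d29:-→d30:-→d31:-→d32:H5 -> H5
  + 0.0.0.0/0 (H2) depth=0
  + 64.72.99.160/30 (H1) depth=30
  lookup 76.48.0.1: bits 010011000011 walk d0:H2→d1:-→d2:-→d3:-→d4:-→d5:-→d6:-→d7:-→d8:-→d9:-→d10:-→d11:-→d12:H1 -> H1
  + 96.248.55.128/27 (H5) depth=27
  + 76.51.24.96/27 (H0) depth=27
  + 76.0.0.0/8 (H2) depth=8
  + 96.0.0.0/6 (H5) depth=6
  lookup 14.49.40.162: bits 0 walk d0:H2→d1:- -> H2
  lookup 96.42.130.49: bits 01100000 walk d0:H2→d1:-→d2:-→d3:-→d4:-→d5:-→d6:H5→d7:-→d8:- -> H5
  + 64.0.0.0/9 (H0) depth=9
  + 0.0.0.0/0 (H6) depth=0

== LOOKUPS ==
["H5","H1","H2","H5"]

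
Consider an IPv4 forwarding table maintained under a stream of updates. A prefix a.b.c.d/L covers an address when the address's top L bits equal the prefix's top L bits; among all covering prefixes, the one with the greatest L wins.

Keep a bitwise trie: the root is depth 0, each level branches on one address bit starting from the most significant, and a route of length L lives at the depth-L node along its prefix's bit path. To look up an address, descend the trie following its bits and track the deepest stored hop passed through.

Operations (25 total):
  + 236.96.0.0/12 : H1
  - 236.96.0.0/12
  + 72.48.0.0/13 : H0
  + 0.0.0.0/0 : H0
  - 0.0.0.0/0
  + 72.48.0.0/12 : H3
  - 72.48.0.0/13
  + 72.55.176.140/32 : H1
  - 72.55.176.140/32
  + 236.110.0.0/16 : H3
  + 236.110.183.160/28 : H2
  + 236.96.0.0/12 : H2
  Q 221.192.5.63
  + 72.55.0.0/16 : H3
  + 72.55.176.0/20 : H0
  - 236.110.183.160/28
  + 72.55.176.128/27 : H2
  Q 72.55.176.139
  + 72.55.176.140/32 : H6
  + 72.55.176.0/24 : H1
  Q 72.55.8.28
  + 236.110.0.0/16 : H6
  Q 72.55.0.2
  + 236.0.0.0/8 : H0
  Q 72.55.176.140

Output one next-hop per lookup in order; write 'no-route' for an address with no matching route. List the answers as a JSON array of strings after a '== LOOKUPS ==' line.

Process each operation:
  + 236.96.0.0/12 (H1) depth=12
  - 236.96.0.0/12 clear@12
  + 72.48.0.0/13 (H0) depth=13
  + 0.0.0.0/0 (H0) depth=0
  - 0.0.0.0/0 clear@0
  + 72.48.0.0/12 (H3) depth=12
  - 72.48.0.0/13 clear@13
  + 72.55.176.140/32 (H1) depth=32
  - 72.55.176.140/32 clear@32
  + 236.110.0.0/16 (H3) depth=16
  + 236.110.183.160/28 (H2) depth=28
  + 236.96.0.0/12 (H2) depth=12
  lookup 221.192.5.63: bits 11 walk d0:-→d1:-→d2:- -> no-route
  + 72.55.0.0/16 (H3) depth=16
  + 72.55.176.0/20 (H0) depth=20
  - 236.110.183.160/28 clear@28
  + 72.55.176.128/27 (H2) depth=27
  lookup 72.55.176.139: bits 01001000001101111011000010001 walk d0:-→d1:-→d2:-→d3:-→d4:-→d5:-→d6:-→d7:-→d8:-→d9:-→d10:-→d11:-→d12:H3→d13:-→d14:-→d15:-→d16:H3→d17:-→d18:-→d19:-→d20:H0→d21:-→d22:-→d23:-→d24:-→d25:-→d26:-→d27:H2→d28:-→d29:- -> H2
  + 72.55.176.140/32 (H6) depth=32
  + 72.55.176.0/24 (H1) depth=24
  lookup 72.55.8.28: bits 0100100000110111 walk d0:-→d1:-→d2:-→d3:-→d4:-→d5:-→d6:-→d7:-→d8:-→d9:-→d10:-→d11:-→d12:H3→d13:-→d14:-→d15:-→d16:H3 -> H3
  + 236.110.0.0/16 (H6) depth=16
  lookup 72.55.0.2: bits 0100100000110111 walk d0:-→d1:-→d2:-→d3:-→d4:-→d5:-→d6:-→d7:-→d8:-→d9:-→d10:-→d11:-→d12:H3→d13:-→d14:-→d15:-→d16:H3 -> H3
  + 236.0.0.0/8 (H0) depth=8
  lookup 72.55.176.140: bits 01001000001101111011000010001100 walk d0:-→d1:-→d2:-→d3:-→d4:-→d5:-→d6:-→d7:-→d8:-→d9:-→d10:-→d11:-→d12:H3→d13:-→d14:-→d15:-→d16:H3→d17:-→d18:-→d19:-→d20:H0→d21:-→d22:-→d23:-→d24:H1→d25:-→d26:-→d27:H2→d28:-→d29:-→d30:-→d31:-→d32:H6 -> H6

== LOOKUPS ==
["no-route","H2","H3","H3","H6"]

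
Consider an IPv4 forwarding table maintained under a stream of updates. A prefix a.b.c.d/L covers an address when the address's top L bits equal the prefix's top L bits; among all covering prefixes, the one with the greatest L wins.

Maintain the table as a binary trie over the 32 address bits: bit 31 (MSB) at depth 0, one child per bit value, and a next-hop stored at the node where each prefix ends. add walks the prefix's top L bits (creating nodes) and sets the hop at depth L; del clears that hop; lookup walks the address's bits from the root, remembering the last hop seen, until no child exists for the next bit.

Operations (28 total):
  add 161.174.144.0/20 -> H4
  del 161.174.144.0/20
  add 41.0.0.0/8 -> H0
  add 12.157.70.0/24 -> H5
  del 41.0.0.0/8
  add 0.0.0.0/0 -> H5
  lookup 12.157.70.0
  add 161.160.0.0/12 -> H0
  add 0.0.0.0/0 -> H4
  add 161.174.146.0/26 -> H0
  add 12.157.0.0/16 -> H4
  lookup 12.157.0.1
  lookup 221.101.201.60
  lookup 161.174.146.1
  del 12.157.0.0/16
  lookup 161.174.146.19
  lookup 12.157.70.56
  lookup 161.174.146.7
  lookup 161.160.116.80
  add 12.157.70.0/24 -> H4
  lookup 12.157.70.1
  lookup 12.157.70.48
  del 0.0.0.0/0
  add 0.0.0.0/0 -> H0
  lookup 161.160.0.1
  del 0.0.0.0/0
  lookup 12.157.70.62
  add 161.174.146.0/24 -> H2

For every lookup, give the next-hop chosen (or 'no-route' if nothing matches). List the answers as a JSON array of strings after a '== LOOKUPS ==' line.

Apply in order:
  add 161.174.144.0/20 -> H4 at depth 20
  - 161.174.144.0/20 clear@20
  add 41.0.0.0/8 -> H0 at depth 8
  add 12.157.70.0/24 -> H5 at depth 24
  - 41.0.0.0/8 clear@8
  add 0.0.0.0/0 -> H5 at depth 0
  Q 12.157.70.0: descend 000011001001110101000110 ; hops seen [H5,H5] ; pick H5
  add 161.160.0.0/12 -> H0 at depth 12
  add 0.0.0.0/0 -> H4 at depth 0
  add 161.174.146.0/26 -> H0 at depth 26
  add 12.157.0.0/16 -> H4 at depth 16
  Q 12.157.0.1: descend 00001100100111010 ; hops seen [H4,H4] ; pick H4
  Q 221.101.201.60: descend 1 ; hops seen [H4] ; pick H4
  Q 161.174.146.1: descend 10100001101011101001001000 ; hops seen [H4,H0,H0] ; pick H0
  - 12.157.0.0/16 clear@16
  Q 161.174.146.19: descend 10100001101011101001001000 ; hops seen [H4,H0,H0] ; pick H0
  Q 12.157.70.56: descend 000011001001110101000110 ; hops seen [H4,H5] ; pick H5
  Q 161.174.146.7: descend 10100001101011101001001000 ; hops seen [H4,H0,H0] ; pick H0
  Q 161.160.116.80: descend 101000011010 ; hops seen [H4,H0] ; pick H0
  add 12.157.70.0/24 -> H4 at depth 24
  Q 12.157.70.1: descend 000011001001110101000110 ; hops seen [H4,H4] ; pick H4
  Q 12.157.70.48: descend 000011001001110101000110 ; hops seen [H4,H4] ; pick H4
  - 0.0.0.0/0 clear@0
  add 0.0.0.0/0 -> H0 at depth 0
  Q 161.160.0.1: descend 101000011010 ; hops seen [H0,H0] ; pick H0
  - 0.0.0.0/0 clear@0
  Q 12.157.70.62: descend 000011001001110101000110 ; hops seen [H4] ; pick H4
  add 161.174.146.0/24 -> H2 at depth 24

== LOOKUPS ==
["H5","H4","H4","H0","H0","H5","H0","H0","H4","H4","H0","H4"]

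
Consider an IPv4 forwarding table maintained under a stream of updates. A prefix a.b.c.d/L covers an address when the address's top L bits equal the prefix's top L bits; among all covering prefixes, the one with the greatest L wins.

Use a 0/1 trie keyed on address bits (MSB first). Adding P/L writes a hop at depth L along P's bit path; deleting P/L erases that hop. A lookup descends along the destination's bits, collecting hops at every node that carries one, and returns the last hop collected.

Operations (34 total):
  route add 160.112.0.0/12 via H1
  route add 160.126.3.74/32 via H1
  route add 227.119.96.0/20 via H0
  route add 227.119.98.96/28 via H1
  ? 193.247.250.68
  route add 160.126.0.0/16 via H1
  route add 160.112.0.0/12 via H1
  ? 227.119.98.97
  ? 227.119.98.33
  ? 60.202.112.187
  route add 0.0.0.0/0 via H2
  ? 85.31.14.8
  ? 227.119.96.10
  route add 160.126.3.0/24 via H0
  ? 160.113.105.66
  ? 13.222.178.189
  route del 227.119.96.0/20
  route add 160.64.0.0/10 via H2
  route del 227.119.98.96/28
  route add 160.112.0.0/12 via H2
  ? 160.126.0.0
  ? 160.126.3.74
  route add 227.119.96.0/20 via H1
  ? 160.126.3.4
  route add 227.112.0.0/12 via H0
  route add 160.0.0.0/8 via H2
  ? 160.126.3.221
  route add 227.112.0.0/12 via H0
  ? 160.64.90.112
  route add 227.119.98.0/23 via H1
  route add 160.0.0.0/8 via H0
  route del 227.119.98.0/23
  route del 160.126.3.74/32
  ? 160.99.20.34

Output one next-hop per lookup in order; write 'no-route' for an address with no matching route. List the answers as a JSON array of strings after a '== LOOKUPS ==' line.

Apply in order:
  add 160.112.0.0/12 -> H1 at depth 12
  add 160.126.3.74/32 -> H1 at depth 32
  add 227.119.96.0/20 -> H0 at depth 20
  add 227.119.98.96/28 -> H1 at depth 28
  ? 193.247.250.68  path d0:-→d1:-→d2:-  best=no-route
  add 160.126.0.0/16 -> H1 at depth 16
  add 160.112.0.0/12 -> H1 at depth 12
  ? 227.119.98.97  path d0:-→d1:-→d2:-→d3:-→d4:-→d5:-→d6:-→d7:-→d8:-→d9:-→d10:-→d11:-→d12:-→d13:-→d14:-→d15:-→d16:-→d17:-→d18:-→d19:-→d20:H0→d21:-→d22:-→d23:-→d24:-→d25:-→d26:-→d27:-→d28:H1  best=H1
  ? 227.119.98.33  path d0:-→d1:-→d2:-→d3:-→d4:-→d5:-→d6:-→d7:-→d8:-→d9:-→d10:-→d11:-→d12:-→d13:-→d14:-→d15:-→d16:-→d17:-→d18:-→d19:-→d20:H0→d21:-→d22:-→d23:-→d24:-→d25:-  best=H0
  ? 60.202.112.187  path d0:-  best=no-route
  add 0.0.0.0/0 -> H2 at depth 0
  ? 85.31.14.8  path d0:H2  best=H2
  ? 227.119.96.10  path d0:H2→d1:-→d2:-→d3:-→d4:-→d5:-→d6:-→d7:-→d8:-→d9:-→d10:-→d11:-→d12:-→d13:-→d14:-→d15:-→d16:-→d17:-→d18:-→d19:-→d20:H0→d21:-→d22:-  best=H0
  add 160.126.3.0/24 -> H0 at depth 24
  ? 160.113.105.66  path d0:H2→d1:-→d2:-→d3:-→d4:-→d5:-→d6:-→d7:-→d8:-→d9:-→d10:-→d11:-→d12:H1  best=H1
  ? 13.222.178.189  path d0:H2  best=H2
  - 227.119.96.0/20 clear@20
  add 160.64.0.0/10 -> H2 at depth 10
  - 227.119.98.96/28 clear@28
  add 160.112.0.0/12 -> H2 at depth 12
  ? 160.126.0.0  path d0:H2→d1:-→d2:-→d3:-→d4:-→d5:-→d6:-→d7:-→d8:-→d9:-→d10:H2→d11:-→d12:H2→d13:-→d14:-→d15:-→d16:H1→d17:-→d18:-→d19:-→d20:-→d21:-→d22:-  best=H1
  ? 160.126.3.74  path d0:H2→d1:-→d2:-→d3:-→d4:-→d5:-→d6:-→d7:-→d8:-→d9:-→d10:H2→d11:-→d12:H2→d13:-→d14:-→d15:-→d16:H1→d17:-→d18:-→d19:-→d20:-→d21:-→d22:-→d23:-→d24:H0→d25:-→d26:-→d27:-→d28:-→d29:-→d30:-→d31:-→d32:H1  best=H1
  add 227.119.96.0/20 -> H1 at depth 20
  ? 160.126.3.4  path d0:H2→d1:-→d2:-→d3:-→d4:-→d5:-→d6:-→d7:-→d8:-→d9:-→d10:H2→d11:-→d12:H2→d13:-→d14:-→d15:-→d16:H1→d17:-→d18:-→d19:-→d20:-→d21:-→d22:-→d23:-→d24:H0→d25:-  best=H0
  add 227.112.0.0/12 -> H0 at depth 12
  add 160.0.0.0/8 -> H2 at depth 8
  ? 160.126.3.221  path d0:H2→d1:-→d2:-→d3:-→d4:-→d5:-→d6:-→d7:-→d8:H2→d9:-→d10:H2→d11:-→d12:H2→d13:-→d14:-→d15:-→d16:H1→d17:-→d18:-→d19:-→d20:-→d21:-→d22:-→d23:-→d24:H0  best=H0
  add 227.112.0.0/12 -> H0 at depth 12
  ? 160.64.90.112  path d0:H2→d1:-→d2:-→d3:-→d4:-→d5:-→d6:-→d7:-→d8:H2→d9:-→d10:H2  best=H2
  add 227.119.98.0/23 -> H1 at depth 23
  add 160.0.0.0/8 -> H0 at depth 8
  - 227.119.98.0/23 clear@23
  - 160.126.3.74/32 clear@32
  ? 160.99.20.34  path d0:H2→d1:-→d2:-→d3:-→d4:-→d5:-→d6:-→d7:-→d8:H0→d9:-→d10:H2→d11:-  best=H2

== LOOKUPS ==
["no-route","H1","H0","no-route","H2","H0","H1","H2","H1","H1","H0","H0","H2","H2"]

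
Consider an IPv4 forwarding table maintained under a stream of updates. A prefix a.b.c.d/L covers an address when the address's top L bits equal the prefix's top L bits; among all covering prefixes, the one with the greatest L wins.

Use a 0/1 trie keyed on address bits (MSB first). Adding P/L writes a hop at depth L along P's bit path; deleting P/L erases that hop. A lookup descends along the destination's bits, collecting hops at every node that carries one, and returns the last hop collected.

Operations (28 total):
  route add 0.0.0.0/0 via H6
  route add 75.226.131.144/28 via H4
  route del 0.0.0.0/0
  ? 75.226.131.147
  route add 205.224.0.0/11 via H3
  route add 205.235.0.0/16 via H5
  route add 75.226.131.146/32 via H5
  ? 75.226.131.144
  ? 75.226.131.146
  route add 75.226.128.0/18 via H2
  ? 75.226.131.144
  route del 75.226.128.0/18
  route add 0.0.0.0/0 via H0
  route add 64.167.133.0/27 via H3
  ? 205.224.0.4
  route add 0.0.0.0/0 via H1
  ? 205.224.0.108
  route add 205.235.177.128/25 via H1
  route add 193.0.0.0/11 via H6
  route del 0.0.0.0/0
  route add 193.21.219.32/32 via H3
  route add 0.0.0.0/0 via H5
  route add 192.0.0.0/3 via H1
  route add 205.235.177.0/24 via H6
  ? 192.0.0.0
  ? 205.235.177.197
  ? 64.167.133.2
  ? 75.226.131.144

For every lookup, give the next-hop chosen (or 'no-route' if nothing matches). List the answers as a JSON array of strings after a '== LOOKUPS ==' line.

Trace:
  add 0.0.0.0/0 -> H6 at depth 0
  add 75.226.131.144/28 -> H4 at depth 28
  - 0.0.0.0/0 clear@0
  Q 75.226.131.147: descend 0100101111100010100000111001 ; hops seen [H4] ; pick H4
  add 205.224.0.0/11 -> H3 at depth 11
  add 205.235.0.0/16 -> H5 at depth 16
  add 75.226.131.146/32 -> H5 at depth 32
  Q 75.226.131.144: descend 010010111110001010000011100100 ; hops seen [H4] ; pick H4
  Q 75.226.131.146: descend 01001011111000101000001110010010 ; hops seen [H4,H5] ; pick H5
  add 75.226.128.0/18 -> H2 at depth 18
  Q 75.226.131.144: descend 010010111110001010000011100100 ; hops seen [H2,H4] ; pick H4
  - 75.226.128.0/18 clear@18
  add 0.0.0.0/0 -> H0 at depth 0
  add 64.167.133.0/27 -> H3 at depth 27
  Q 205.224.0.4: descend 110011011110 ; hops seen [H0,H3] ; pick H3
  add 0.0.0.0/0 -> H1 at depth 0
  Q 205.224.0.108: descend 110011011110 ; hops seen [H1,H3] ; pick H3
  add 205.235.177.128/25 -> H1 at depth 25
  add 193.0.0.0/11 -> H6 at depth 11
  - 0.0.0.0/0 clear@0
  add 193.21.219.32/32 -> H3 at depth 32
  add 0.0.0.0/0 -> H5 at depth 0
  add 192.0.0.0/3 -> H1 at depth 3
  add 205.235.177.0/24 -> H6 at depth 24
  Q 192.0.0.0: descend 1100000 ; hops seen [H5,H1] ; pick H1
  Q 205.235.177.197: descend 1100110111101011101100011 ; hops seen [H5,H1,H3,H5,H6,H1] ; pick H1
  Q 64.167.133.2: descend 010000001010011110000101000 ; hops seen [H5,H3] ; pick H3
  Q 75.226.131.144: descend 010010111110001010000011100100 ; hops seen [H5,H4] ; pick H4

== LOOKUPS ==
["H4","H4","H5","H4","H3","H3","H1","H1","H3","H4"]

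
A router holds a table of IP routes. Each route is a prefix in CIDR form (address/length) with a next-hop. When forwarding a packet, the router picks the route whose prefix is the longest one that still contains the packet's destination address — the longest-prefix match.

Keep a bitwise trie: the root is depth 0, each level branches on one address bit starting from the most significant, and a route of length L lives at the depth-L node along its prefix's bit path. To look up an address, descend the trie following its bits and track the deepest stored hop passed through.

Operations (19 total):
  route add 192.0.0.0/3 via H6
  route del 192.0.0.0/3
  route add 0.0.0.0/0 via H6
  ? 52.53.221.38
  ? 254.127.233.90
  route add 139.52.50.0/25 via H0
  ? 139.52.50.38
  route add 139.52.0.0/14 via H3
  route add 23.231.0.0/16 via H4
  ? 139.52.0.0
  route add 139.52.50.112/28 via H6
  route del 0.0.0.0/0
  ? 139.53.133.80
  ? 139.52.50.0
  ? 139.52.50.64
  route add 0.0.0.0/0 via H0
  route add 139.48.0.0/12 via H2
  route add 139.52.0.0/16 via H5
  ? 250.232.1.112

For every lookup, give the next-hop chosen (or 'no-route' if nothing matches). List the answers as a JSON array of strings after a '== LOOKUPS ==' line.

Apply in order:
  add 192.0.0.0/3 -> H6 at depth 3
  - 192.0.0.0/3 clear@3
  add 0.0.0.0/0 -> H6 at depth 0
  Q 52.53.221.38: descend ε ; hops seen [H6] ; pick H6
  Q 254.127.233.90: descend 11 ; hops seen [H6] ; pick H6
  add 139.52.50.0/25 -> H0 at depth 25
  Q 139.52.50.38: descend 1000101100110100001100100 ; hops seen [H6,H0] ; pick H0
  add 139.52.0.0/14 -> H3 at depth 14
  add 23.231.0.0/16 -> H4 at depth 16
  Q 139.52.0.0: descend 100010110011010000 ; hops seen [H6,H3] ; pick H3
  add 139.52.50.112/28 -> H6 at depth 28
  - 0.0.0.0/0 clear@0
  Q 139.53.133.80: descend 100010110011010 ; hops seen [H3] ; pick H3
  Q 139.52.50.0: descend 1000101100110100001100100 ; hops seen [H3,H0] ; pick H0
  Q 139.52.50.64: descend 10001011001101000011001001 ; hops seen [H3,H0] ; pick H0
  add 0.0.0.0/0 -> H0 at depth 0
  add 139.48.0.0/12 -> H2 at depth 12
  add 139.52.0.0/16 -> H5 at depth 16
  Q 250.232.1.112: descend 11 ; hops seen [H0] ; pick H0

== LOOKUPS ==
["H6","H6","H0","H3","H3","H0","H0","H0"]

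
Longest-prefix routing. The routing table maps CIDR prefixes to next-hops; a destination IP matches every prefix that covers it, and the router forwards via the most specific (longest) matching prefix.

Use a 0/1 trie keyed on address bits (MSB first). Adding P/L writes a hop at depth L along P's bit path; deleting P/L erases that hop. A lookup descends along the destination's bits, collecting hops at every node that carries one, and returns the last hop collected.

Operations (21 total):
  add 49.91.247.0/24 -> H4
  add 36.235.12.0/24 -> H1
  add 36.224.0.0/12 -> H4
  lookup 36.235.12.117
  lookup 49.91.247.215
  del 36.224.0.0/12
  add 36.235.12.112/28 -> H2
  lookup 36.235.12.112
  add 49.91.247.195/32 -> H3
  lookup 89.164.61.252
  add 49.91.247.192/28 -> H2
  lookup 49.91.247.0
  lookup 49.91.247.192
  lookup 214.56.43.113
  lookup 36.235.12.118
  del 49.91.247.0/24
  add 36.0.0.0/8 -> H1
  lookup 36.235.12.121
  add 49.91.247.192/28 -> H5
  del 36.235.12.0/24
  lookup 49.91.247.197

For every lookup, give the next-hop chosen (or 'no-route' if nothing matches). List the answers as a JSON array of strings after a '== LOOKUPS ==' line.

Trace:
  + 49.91.247.0/24 (H4) depth=24
  + 36.235.12.0/24 (H1) depth=24
  + 36.224.0.0/12 (H4) depth=12
  ? 36.235.12.117  path d0:-→d1:-→d2:-→d3:-→d4:-→d5:-→d6:-→d7:-→d8:-→d9:-→d10:-→d11:-→d12:H4→d13:-→d14:-→d15:-→d16:-→d17:-→d18:-→d19:-→d20:-→d21:-→d22:-→d23:-→d24:H1  best=H1
  ? 49.91.247.215  path d0:-→d1:-→d2:-→d3:-→d4:-→d5:-→d6:-→d7:-→d8:-→d9:-→d10:-→d11:-→d12:-→d13:-→d14:-→d15:-→d16:-→d17:-→d18:-→d19:-→d20:-→d21:-→d22:-→d23:-→d24:H4  best=H4
  del 36.224.0.0/12 (clear depth 12)
  + 36.235.12.112/28 (H2) depth=28
  ? 36.235.12.112  path d0:-→d1:-→d2:-→d3:-→d4:-→d5:-→d6:-→d7:-→d8:-→d9:-→d10:-→d11:-→d12:-→d13:-→d14:-→d15:-→d16:-→d17:-→d18:-→d19:-→d20:-→d21:-→d22:-→d23:-→d24:H1→d25:-→d26:-→d27:-→d28:H2  best=H2
  + 49.91.247.195/32 (H3) depth=32
  ? 89.164.61.252  path d0:-→d1:-  best=no-route
  + 49.91.247.192/28 (H2) depth=28
  ? 49.91.247.0  path d0:-→d1:-→d2:-→d3:-→d4:-→d5:-→d6:-→d7:-→d8:-→d9:-→d10:-→d11:-→d12:-→d13:-→d14:-→d15:-→d16:-→d17:-→d18:-→d19:-→d20:-→d21:-→d22:-→d23:-→d24:H4  best=H4
  ? 49.91.247.192  path d0:-→d1:-→d2:-→d3:-→d4:-→d5:-→d6:-→d7:-→d8:-→d9:-→d10:-→d11:-→d12:-→d13:-→d14:-→d15:-→d16:-→d17:-→d18:-→d19:-→d20:-→d21:-→d22:-→d23:-→d24:H4→d25:-→d26:-→d27:-→d28:H2→d29:-→d30:-  best=H2
  ? 214.56.43.113  path d0:-  best=no-route
  ? 36.235.12.118  path d0:-→d1:-→d2:-→d3:-→d4:-→d5:-→d6:-→d7:-→d8:-→d9:-→d10:-→d11:-→d12:-→d13:-→d14:-→d15:-→d16:-→d17:-→d18:-→d19:-→d20:-→d21:-→d22:-→d23:-→d24:H1→d25:-→d26:-→d27:-→d28:H2  best=H2
  del 49.91.247.0/24 (clear depth 24)
  + 36.0.0.0/8 (H1) depth=8
  ? 36.235.12.121  path d0:-→d1:-→d2:-→d3:-→d4:-→d5:-→d6:-→d7:-→d8:H1→d9:-→d10:-→d11:-→d12:-→d13:-→d14:-→d15:-→d16:-→d17:-→d18:-→d19:-→d20:-→d21:-→d22:-→d23:-→d24:H1→d25:-→d26:-→d27:-→d28:H2  best=H2
  + 49.91.247.192/28 (H5) depth=28
  del 36.235.12.0/24 (clear depth 24)
  ? 49.91.247.197  path d0:-→d1:-→d2:-→d3:-→d4:-→d5:-→d6:-→d7:-→d8:-→d9:-→d10:-→d11:-→d12:-→d13:-→d14:-→d15:-→d16:-→d17:-→d18:-→d19:-→d20:-→d21:-→d22:-→d23:-→d24:-→d25:-→d26:-→d27:-→d28:H5→d29:-  best=H5

== LOOKUPS ==
["H1","H4","H2","no-route","H4","H2","no-route","H2","H2","H5"]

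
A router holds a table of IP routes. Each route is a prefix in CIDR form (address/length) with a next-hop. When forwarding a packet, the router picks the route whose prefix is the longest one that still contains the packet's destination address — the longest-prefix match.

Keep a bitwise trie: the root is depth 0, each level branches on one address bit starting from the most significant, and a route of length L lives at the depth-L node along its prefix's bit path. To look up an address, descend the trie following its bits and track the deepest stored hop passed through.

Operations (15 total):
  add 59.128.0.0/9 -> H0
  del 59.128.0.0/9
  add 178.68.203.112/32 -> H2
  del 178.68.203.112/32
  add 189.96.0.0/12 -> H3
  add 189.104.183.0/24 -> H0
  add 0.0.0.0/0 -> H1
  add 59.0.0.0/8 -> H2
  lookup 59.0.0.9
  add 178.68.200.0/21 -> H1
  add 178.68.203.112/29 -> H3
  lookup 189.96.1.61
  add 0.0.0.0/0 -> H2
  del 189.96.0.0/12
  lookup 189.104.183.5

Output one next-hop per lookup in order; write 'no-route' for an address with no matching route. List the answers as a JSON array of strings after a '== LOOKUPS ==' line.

Apply in order:
  add 59.128.0.0/9 -> H0 at depth 9
  - 59.128.0.0/9 clear@9
  add 178.68.203.112/32 -> H2 at depth 32
  - 178.68.203.112/32 clear@32
  add 189.96.0.0/12 -> H3 at depth 12
  add 189.104.183.0/24 -> H0 at depth 24
  add 0.0.0.0/0 -> H1 at depth 0
  add 59.0.0.0/8 -> H2 at depth 8
  Q 59.0.0.9: descend 00111011 ; hops seen [H1,H2] ; pick H2
  add 178.68.200.0/21 -> H1 at depth 21
  add 178.68.203.112/29 -> H3 at depth 29
  Q 189.96.1.61: descend 101111010110 ; hops seen [H1,H3] ; pick H3
  add 0.0.0.0/0 -> H2 at depth 0
  - 189.96.0.0/12 clear@12
  Q 189.104.183.5: descend 101111010110100010110111 ; hops seen [H2,H0] ; pick H0

== LOOKUPS ==
["H2","H3","H0"]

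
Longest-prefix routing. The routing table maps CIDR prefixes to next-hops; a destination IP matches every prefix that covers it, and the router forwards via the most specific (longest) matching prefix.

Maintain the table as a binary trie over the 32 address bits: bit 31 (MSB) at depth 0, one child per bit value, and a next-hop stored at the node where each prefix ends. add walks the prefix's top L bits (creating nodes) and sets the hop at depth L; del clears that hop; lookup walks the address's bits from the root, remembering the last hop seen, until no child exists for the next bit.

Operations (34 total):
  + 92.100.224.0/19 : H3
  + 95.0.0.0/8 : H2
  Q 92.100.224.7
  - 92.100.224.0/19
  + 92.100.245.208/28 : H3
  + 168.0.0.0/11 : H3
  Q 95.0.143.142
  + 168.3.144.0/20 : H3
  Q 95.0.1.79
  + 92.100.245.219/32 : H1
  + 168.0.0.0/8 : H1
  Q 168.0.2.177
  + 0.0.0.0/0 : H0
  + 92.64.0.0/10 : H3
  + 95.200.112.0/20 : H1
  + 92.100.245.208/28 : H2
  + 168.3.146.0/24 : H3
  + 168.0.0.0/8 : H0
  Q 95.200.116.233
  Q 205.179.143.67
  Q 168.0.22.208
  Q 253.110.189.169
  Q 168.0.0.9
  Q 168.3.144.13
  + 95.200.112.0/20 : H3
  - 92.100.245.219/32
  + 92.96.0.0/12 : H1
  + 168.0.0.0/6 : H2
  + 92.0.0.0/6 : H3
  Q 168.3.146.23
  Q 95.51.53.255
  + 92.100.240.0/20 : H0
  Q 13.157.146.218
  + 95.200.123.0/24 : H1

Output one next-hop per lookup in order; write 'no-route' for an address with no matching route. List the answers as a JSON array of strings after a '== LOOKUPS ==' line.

Trace:
  add 92.100.224.0/19 -> H3 at depth 19
  add 95.0.0.0/8 -> H2 at depth 8
  Q 92.100.224.7: descend 0101110001100100111 ; hops seen [H3] ; pick H3
  - 92.100.224.0/19 clear@19
  add 92.100.245.208/28 -> H3 at depth 28
  add 168.0.0.0/11 -> H3 at depth 11
  Q 95.0.143.142: descend 01011111 ; hops seen [H2] ; pick H2
  add 168.3.144.0/20 -> H3 at depth 20
  Q 95.0.1.79: descend 01011111 ; hops seen [H2] ; pick H2
  add 92.100.245.219/32 -> H1 at depth 32
  add 168.0.0.0/8 -> H1 at depth 8
  Q 168.0.2.177: descend 10101000000000 ; hops seen [H1,H3] ; pick H3
  add 0.0.0.0/0 -> H0 at depth 0
  add 92.64.0.0/10 -> H3 at depth 10
  add 95.200.112.0/20 -> H1 at depth 20
  add 92.100.245.208/28 -> H2 at depth 28
  add 168.3.146.0/24 -> H3 at depth 24
  add 168.0.0.0/8 -> H0 at depth 8
  Q 95.200.116.233: descend 01011111110010000111 ; hops seen [H0,H2,H1] ; pick H1
  Q 205.179.143.67: descend 1 ; hops seen [H0] ; pick H0
  Q 168.0.22.208: descend 10101000000000 ; hops seen [H0,H0,H3] ; pick H3
  Q 253.110.189.169: descend 1 ; hops seen [H0] ; pick H0
  Q 168.0.0.9: descend 10101000000000 ; hops seen [H0,H0,H3] ; pick H3
  Q 168.3.144.13: descend 1010100000000011100100 ; hops seen [H0,H0,H3,H3] ; pick H3
  add 95.200.112.0/20 -> H3 at depth 20
  - 92.100.245.219/32 clear@32
  add 92.96.0.0/12 -> H1 at depth 12
  add 168.0.0.0/6 -> H2 at depth 6
  add 92.0.0.0/6 -> H3 at depth 6
  Q 168.3.146.23: descend 101010000000001110010010 ; hops seen [H0,H2,H0,H3,H3,H3] ; pick H3
  Q 95.51.53.255: descend 01011111 ; hops seen [H0,H3,H2] ; pick H2
  add 92.100.240.0/20 -> H0 at depth 20
  Q 13.157.146.218: descend 0 ; hops seen [H0] ; pick H0
  add 95.200.123.0/24 -> H1 at depth 24

== LOOKUPS ==
["H3","H2","H2","H3","H1","H0","H3","H0","H3","H3","H3","H2","H0"]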